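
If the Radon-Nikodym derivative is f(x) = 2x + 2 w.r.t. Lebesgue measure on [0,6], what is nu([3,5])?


nu(A) = integral_A (dnu/dmu) dmu = integral_3^5 (2x + 2) dx
Step 1: Antiderivative F(x) = (2/2)x^2 + 2x
Step 2: F(5) = (2/2)*5^2 + 2*5 = 25 + 10 = 35
Step 3: F(3) = (2/2)*3^2 + 2*3 = 9 + 6 = 15
Step 4: nu([3,5]) = F(5) - F(3) = 35 - 15 = 20


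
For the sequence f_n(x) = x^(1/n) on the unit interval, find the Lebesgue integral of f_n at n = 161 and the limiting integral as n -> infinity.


At n = 161: f_161(x) = x^(1/161).
Step 1: integral(x^(1/161), 0, 1) = [x^(1/161+1) / (1/161+1)] from 0 to 1
     = 1 / (1/161 + 1) = 1 / ((161+1)/161) = 161/(161+1)
     = 161/162 = 0.993827
Step 2: As n -> infinity, f_n(x) = x^(1/n) -> 1 for x in (0,1], and f_n is increasing in n.
By MCT, lim_n integral(f_n) = integral(lim_n f_n) = integral(1, 0, 1) = 1.
Step 3: Verify convergence: 161/162 = 0.993827 -> 1


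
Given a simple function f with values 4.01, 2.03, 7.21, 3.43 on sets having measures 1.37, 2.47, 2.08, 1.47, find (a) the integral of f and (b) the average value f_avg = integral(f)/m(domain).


Step 1: Integral = sum(value_i * measure_i)
= 4.01*1.37 + 2.03*2.47 + 7.21*2.08 + 3.43*1.47
= 5.4937 + 5.0141 + 14.9968 + 5.0421
= 30.5467
Step 2: Total measure of domain = 1.37 + 2.47 + 2.08 + 1.47 = 7.39
Step 3: Average value = 30.5467 / 7.39 = 4.133518


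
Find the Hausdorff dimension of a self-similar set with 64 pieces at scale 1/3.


For a self-similar set with N copies scaled by 1/r:
dim_H = log(N)/log(r) = log(64)/log(3)
= 4.158883/1.098612
= 3.785579


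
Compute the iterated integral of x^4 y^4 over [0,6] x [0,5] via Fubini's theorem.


By Fubini's theorem, the double integral factors as a product of single integrals:
Step 1: integral_0^6 x^4 dx = [x^5/5] from 0 to 6
     = 6^5/5 = 1555.2
Step 2: integral_0^5 y^4 dy = [y^5/5] from 0 to 5
     = 5^5/5 = 625
Step 3: Double integral = 1555.2 * 625 = 972000


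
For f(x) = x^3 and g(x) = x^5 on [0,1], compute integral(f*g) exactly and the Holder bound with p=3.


Step 1: Exact integral of f*g = integral(x^8, 0, 1) = 1/9
     = 0.111111
Step 2: Holder bound with p=3, q=1.5:
  ||f||_p = (integral x^9 dx)^(1/3) = (1/10)^(1/3) = 0.464159
  ||g||_q = (integral x^7.5 dx)^(1/1.5) = (1/8.5)^(1/1.5) = 0.240097
Step 3: Holder bound = ||f||_p * ||g||_q = 0.464159 * 0.240097 = 0.111443
Verification: 0.111111 <= 0.111443 (Holder holds)


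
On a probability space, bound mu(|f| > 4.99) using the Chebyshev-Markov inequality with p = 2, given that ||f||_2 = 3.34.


Chebyshev/Markov inequality: mu(|f| > eps) <= (||f||_p / eps)^p
Step 1: ||f||_2 / eps = 3.34 / 4.99 = 0.669339
Step 2: Raise to power p = 2:
  (0.669339)^2 = 0.448014
Step 3: Therefore mu(|f| > 4.99) <= 0.448014


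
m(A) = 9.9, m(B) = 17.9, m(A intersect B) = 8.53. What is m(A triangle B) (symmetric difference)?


m(A Delta B) = m(A) + m(B) - 2*m(A n B)
= 9.9 + 17.9 - 2*8.53
= 9.9 + 17.9 - 17.06
= 10.74


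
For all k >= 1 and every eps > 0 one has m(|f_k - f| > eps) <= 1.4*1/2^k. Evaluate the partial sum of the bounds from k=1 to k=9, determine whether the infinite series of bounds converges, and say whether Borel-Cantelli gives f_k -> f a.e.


Step 1: List the terms 1.4*1/2^k for k = 1 to 9:
  k=1: 0.7
  k=2: 0.35
  k=3: 0.175
  k=4: 0.0875
  k=5: 0.04375
  k=6: 0.021875
  k=7: 0.010937
  k=8: 0.005469
  k=9: 0.002734
Step 2: Partial sum = 0.7 + 0.35 + 0.175 + 0.0875 + 0.04375 + 0.021875 + 0.010937 + 0.005469 + 0.002734
     = 1.397266
Step 3: The full series sum_(k>=1) 1.4*1/2^k converges (geometric series with ratio 1/2 < 1; a constant multiple of a convergent series converges).
Step 4: Fix eps > 0. Since sum_k m(|f_k - f| > eps) < infinity, the Borel-Cantelli lemma gives
        m(limsup_k {|f_k - f| > eps}) = 0, i.e. for a.e. x, |f_k(x) - f(x)| <= eps for all large k.
        Applying this with eps = 1/j for j = 1, 2, ... and intersecting the countably many full-measure sets,
        for a.e. x we get limsup_k |f_k(x) - f(x)| <= 1/j for every j, hence f_k -> f almost everywhere.
Conclusion: series converges; Borel-Cantelli yields f_k -> f a.e.


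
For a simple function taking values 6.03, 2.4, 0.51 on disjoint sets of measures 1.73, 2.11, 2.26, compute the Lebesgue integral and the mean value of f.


Step 1: Integral = sum(value_i * measure_i)
= 6.03*1.73 + 2.4*2.11 + 0.51*2.26
= 10.4319 + 5.064 + 1.1526
= 16.6485
Step 2: Total measure of domain = 1.73 + 2.11 + 2.26 = 6.1
Step 3: Average value = 16.6485 / 6.1 = 2.729262


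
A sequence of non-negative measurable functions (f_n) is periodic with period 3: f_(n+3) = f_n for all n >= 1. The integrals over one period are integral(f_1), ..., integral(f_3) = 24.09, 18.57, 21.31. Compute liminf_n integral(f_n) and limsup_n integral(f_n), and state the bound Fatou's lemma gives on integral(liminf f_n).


The sequence (integral(f_n)) is periodic with period 3, repeating the values 24.09, 18.57, 21.31 indefinitely.
Step 1: For a periodic sequence, every tail (a_m, a_(m+1), ...) contains all 3 period values infinitely often.
Step 2: Hence inf of every tail = min of the period values = min(24.09, 18.57, 21.31) = 18.57.
        liminf_n integral(f_n) = sup over m of (inf of tail from m) = 18.57.
Step 3: Similarly sup of every tail = max of the period values = 24.09.
        limsup_n integral(f_n) = 24.09.
Step 4: Fatou's lemma: integral(liminf_n f_n) <= liminf_n integral(f_n) = 18.57.
        So the integral of the pointwise liminf is at most 18.57.


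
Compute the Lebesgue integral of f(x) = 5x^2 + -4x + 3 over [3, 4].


The Lebesgue integral of a Riemann-integrable function agrees with the Riemann integral.
Antiderivative F(x) = (5/3)x^3 + (-4/2)x^2 + 3x
F(4) = (5/3)*4^3 + (-4/2)*4^2 + 3*4
     = (5/3)*64 + (-4/2)*16 + 3*4
     = 106.666667 + -32 + 12
     = 86.666667
F(3) = 36
Integral = F(4) - F(3) = 86.666667 - 36 = 50.666667


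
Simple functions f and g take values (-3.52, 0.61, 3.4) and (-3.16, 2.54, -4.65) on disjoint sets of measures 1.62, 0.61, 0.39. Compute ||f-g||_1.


Step 1: Compute differences f_i - g_i:
  -3.52 - -3.16 = -0.36
  0.61 - 2.54 = -1.93
  3.4 - -4.65 = 8.05
Step 2: Compute |diff|^1 * measure for each set:
  |-0.36|^1 * 1.62 = 0.36 * 1.62 = 0.5832
  |-1.93|^1 * 0.61 = 1.93 * 0.61 = 1.1773
  |8.05|^1 * 0.39 = 8.05 * 0.39 = 3.1395
Step 3: Sum = 4.9
Step 4: ||f-g||_1 = (4.9)^(1/1) = 4.9


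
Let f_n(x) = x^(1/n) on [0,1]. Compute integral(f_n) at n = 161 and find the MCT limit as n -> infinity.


At n = 161: f_161(x) = x^(1/161).
Step 1: integral(x^(1/161), 0, 1) = [x^(1/161+1) / (1/161+1)] from 0 to 1
     = 1 / (1/161 + 1) = 1 / ((161+1)/161) = 161/(161+1)
     = 161/162 = 0.993827
Step 2: As n -> infinity, f_n(x) = x^(1/n) -> 1 for x in (0,1], and f_n is increasing in n.
By MCT, lim_n integral(f_n) = integral(lim_n f_n) = integral(1, 0, 1) = 1.
Step 3: Verify convergence: 161/162 = 0.993827 -> 1


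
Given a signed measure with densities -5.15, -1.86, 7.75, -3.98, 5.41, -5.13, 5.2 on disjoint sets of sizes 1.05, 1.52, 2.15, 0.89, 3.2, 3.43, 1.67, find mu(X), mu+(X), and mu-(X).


Step 1: Compute signed measure on each set:
  Set 1: -5.15 * 1.05 = -5.4075
  Set 2: -1.86 * 1.52 = -2.8272
  Set 3: 7.75 * 2.15 = 16.6625
  Set 4: -3.98 * 0.89 = -3.5422
  Set 5: 5.41 * 3.2 = 17.312
  Set 6: -5.13 * 3.43 = -17.5959
  Set 7: 5.2 * 1.67 = 8.684
Step 2: Total signed measure = (-5.4075) + (-2.8272) + (16.6625) + (-3.5422) + (17.312) + (-17.5959) + (8.684)
     = 13.2857
Step 3: Positive part mu+(X) = sum of positive contributions = 42.6585
Step 4: Negative part mu-(X) = |sum of negative contributions| = 29.3728


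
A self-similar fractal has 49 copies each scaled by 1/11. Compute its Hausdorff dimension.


For a self-similar set with N copies scaled by 1/r:
dim_H = log(N)/log(r) = log(49)/log(11)
= 3.89182/2.397895
= 1.623015


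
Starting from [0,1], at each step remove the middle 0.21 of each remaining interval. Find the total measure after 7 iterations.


Step 1: At each step, fraction remaining = 1 - 0.21 = 0.79
Step 2: After 7 steps, measure = (0.79)^7
Result = 0.192039


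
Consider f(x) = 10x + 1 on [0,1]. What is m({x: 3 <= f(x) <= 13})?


f^(-1)([3, 13]) = {x : 3 <= 10x + 1 <= 13}
Solving: (3 - 1)/10 <= x <= (13 - 1)/10
= [0.2, 1.2]
Intersecting with [0,1]: [0.2, 1]
Measure = 1 - 0.2 = 0.8


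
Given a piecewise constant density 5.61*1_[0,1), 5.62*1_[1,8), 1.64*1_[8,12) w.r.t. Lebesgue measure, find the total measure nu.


Integrate each piece of the Radon-Nikodym derivative:
Step 1: integral_0^1 5.61 dx = 5.61*(1-0) = 5.61*1 = 5.61
Step 2: integral_1^8 5.62 dx = 5.62*(8-1) = 5.62*7 = 39.34
Step 3: integral_8^12 1.64 dx = 1.64*(12-8) = 1.64*4 = 6.56
Total: 5.61 + 39.34 + 6.56 = 51.51


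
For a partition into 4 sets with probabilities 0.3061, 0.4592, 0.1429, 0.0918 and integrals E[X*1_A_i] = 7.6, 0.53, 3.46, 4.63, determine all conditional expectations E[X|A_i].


For each cell A_i: E[X|A_i] = E[X*1_A_i] / P(A_i)
Step 1: E[X|A_1] = 7.6 / 0.3061 = 24.828487
Step 2: E[X|A_2] = 0.53 / 0.4592 = 1.154181
Step 3: E[X|A_3] = 3.46 / 0.1429 = 24.212736
Step 4: E[X|A_4] = 4.63 / 0.0918 = 50.43573
Verification: E[X] = sum E[X*1_A_i] = 7.6 + 0.53 + 3.46 + 4.63 = 16.22


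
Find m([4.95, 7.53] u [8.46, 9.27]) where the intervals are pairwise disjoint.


For pairwise disjoint intervals, m(union) = sum of lengths.
= (7.53 - 4.95) + (9.27 - 8.46)
= 2.58 + 0.81
= 3.39


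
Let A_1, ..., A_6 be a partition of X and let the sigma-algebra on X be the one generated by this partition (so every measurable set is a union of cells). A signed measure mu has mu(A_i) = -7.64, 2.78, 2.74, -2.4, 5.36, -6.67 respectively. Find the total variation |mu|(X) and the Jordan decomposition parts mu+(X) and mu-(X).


Step 1: Every measurable set is a union of atoms (the cells / points), so a Hahn decomposition is
  obtained by grouping atoms by sign: P = union of atoms with mu > 0, N = union of the remaining atoms.
  Atoms in P (indices): 2, 3, 5;  atoms in N (indices): 1, 4, 6
  Positive values: 2.78, 2.74, 5.36
  Negative values: -7.64, -2.4, -6.67
Step 2: mu+(X) = mu(P) = sum of positive atom values = 10.88
Step 3: mu-(X) = -mu(N) = sum of |negative atom values| = 16.71
Step 4: |mu|(X) = mu+(X) + mu-(X) = 10.88 + 16.71 = 27.59


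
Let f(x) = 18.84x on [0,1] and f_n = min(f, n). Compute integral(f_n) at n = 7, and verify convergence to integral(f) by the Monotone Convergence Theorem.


f(x) = 18.84x on [0,1]; f_n(x) = min(18.84x, n). At n = 7:
Step 1: f(x) reaches 7 at x = 7/18.84 = 0.37155
Step 2: integral(f_7) = integral(18.84x, 0, 0.37155) + integral(7, 0.37155, 1)
       = 18.84*0.37155^2/2 + 7*(1 - 0.37155)
       = 1.300425 + 4.399151
       = 5.699575
Step 3: As n -> infinity, f_n increases to f, so by MCT integral(f_n) -> integral(f) = 18.84/2 = 9.42.
Convergence: integral(f_7) = 5.699575 -> 9.42 as n -> infinity


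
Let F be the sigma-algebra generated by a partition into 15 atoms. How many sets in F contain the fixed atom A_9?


Each element of F is a union of some subset S of the 15 atoms.
The element contains A_9 iff A_9 is in S.
So we count subsets S of {A_1,...,A_15} with A_9 in S: choose freely among the other 14 atoms.
Count = 2^(15-1) = 2^14 = 16384.


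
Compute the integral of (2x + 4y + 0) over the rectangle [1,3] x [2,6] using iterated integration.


By Fubini, integrate in x first, then y.
Step 1: Fix y, integrate over x in [1,3]:
  integral(2x + 4y + 0, x=1..3)
  = 2*(3^2 - 1^2)/2 + (4y + 0)*(3 - 1)
  = 8 + (4y + 0)*2
  = 8 + 8y + 0
  = 8 + 8y
Step 2: Integrate over y in [2,6]:
  integral(8 + 8y, y=2..6)
  = 8*4 + 8*(6^2 - 2^2)/2
  = 32 + 128
  = 160


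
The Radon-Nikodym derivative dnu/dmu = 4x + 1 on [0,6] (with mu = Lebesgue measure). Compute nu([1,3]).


nu(A) = integral_A (dnu/dmu) dmu = integral_1^3 (4x + 1) dx
Step 1: Antiderivative F(x) = (4/2)x^2 + 1x
Step 2: F(3) = (4/2)*3^2 + 1*3 = 18 + 3 = 21
Step 3: F(1) = (4/2)*1^2 + 1*1 = 2 + 1 = 3
Step 4: nu([1,3]) = F(3) - F(1) = 21 - 3 = 18


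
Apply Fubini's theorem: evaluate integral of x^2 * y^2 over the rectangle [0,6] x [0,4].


By Fubini's theorem, the double integral factors as a product of single integrals:
Step 1: integral_0^6 x^2 dx = [x^3/3] from 0 to 6
     = 6^3/3 = 72
Step 2: integral_0^4 y^2 dy = [y^3/3] from 0 to 4
     = 4^3/3 = 21.333333
Step 3: Double integral = 72 * 21.333333 = 1536


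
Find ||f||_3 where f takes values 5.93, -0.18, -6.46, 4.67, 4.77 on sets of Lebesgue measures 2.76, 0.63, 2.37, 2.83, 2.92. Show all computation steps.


Step 1: Compute |f_i|^3 for each value:
  |5.93|^3 = 208.527857
  |-0.18|^3 = 0.005832
  |-6.46|^3 = 269.586136
  |4.67|^3 = 101.847563
  |4.77|^3 = 108.531333
Step 2: Multiply by measures and sum:
  208.527857 * 2.76 = 575.536885
  0.005832 * 0.63 = 0.003674
  269.586136 * 2.37 = 638.919142
  101.847563 * 2.83 = 288.228603
  108.531333 * 2.92 = 316.911492
Sum = 575.536885 + 0.003674 + 638.919142 + 288.228603 + 316.911492 = 1819.599797
Step 3: Take the p-th root:
||f||_3 = (1819.599797)^(1/3) = 12.208397


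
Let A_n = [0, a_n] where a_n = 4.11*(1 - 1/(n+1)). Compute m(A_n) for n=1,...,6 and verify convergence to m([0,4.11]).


By continuity of measure from below: if A_n increases to A, then m(A_n) -> m(A).
Here A = [0, 4.11], so m(A) = 4.11
Step 1: a_1 = 4.11*(1 - 1/2) = 2.055, m(A_1) = 2.055
Step 2: a_2 = 4.11*(1 - 1/3) = 2.74, m(A_2) = 2.74
Step 3: a_3 = 4.11*(1 - 1/4) = 3.0825, m(A_3) = 3.0825
Step 4: a_4 = 4.11*(1 - 1/5) = 3.288, m(A_4) = 3.288
Step 5: a_5 = 4.11*(1 - 1/6) = 3.425, m(A_5) = 3.425
Step 6: a_6 = 4.11*(1 - 1/7) = 3.5229, m(A_6) = 3.5229
Limit: m(A_n) -> m([0,4.11]) = 4.11


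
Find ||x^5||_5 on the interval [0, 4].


Step 1: ||f||_5 = (integral_0^4 |x^5|^5 dx)^(1/5)
     = (integral_0^4 x^25 dx)^(1/5)
Step 2: integral_0^4 x^25 dx = [x^26/(26)] from 0 to 4 = 4^26/26
     = 4503599627370496/26 = 1.732154e+14
Step 3: ||f||_5 = (1.732154e+14)^(1/5) = 704.234481


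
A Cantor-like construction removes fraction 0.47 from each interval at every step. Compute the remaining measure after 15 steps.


Step 1: At each step, fraction remaining = 1 - 0.47 = 0.53
Step 2: After 15 steps, measure = (0.53)^15
Result = 7.313715e-05


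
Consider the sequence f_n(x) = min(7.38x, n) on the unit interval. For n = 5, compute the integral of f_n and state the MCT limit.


f(x) = 7.38x on [0,1]; f_n(x) = min(7.38x, n). At n = 5:
Step 1: f(x) reaches 5 at x = 5/7.38 = 0.677507
Step 2: integral(f_5) = integral(7.38x, 0, 0.677507) + integral(5, 0.677507, 1)
       = 7.38*0.677507^2/2 + 5*(1 - 0.677507)
       = 1.693767 + 1.612466
       = 3.306233
Step 3: As n -> infinity, f_n increases to f, so by MCT integral(f_n) -> integral(f) = 7.38/2 = 3.69.
Convergence: integral(f_5) = 3.306233 -> 3.69 as n -> infinity


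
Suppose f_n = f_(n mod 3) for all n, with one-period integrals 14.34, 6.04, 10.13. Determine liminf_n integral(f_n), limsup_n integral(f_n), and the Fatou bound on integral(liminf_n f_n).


The sequence (integral(f_n)) is periodic with period 3, repeating the values 14.34, 6.04, 10.13 indefinitely.
Step 1: For a periodic sequence, every tail (a_m, a_(m+1), ...) contains all 3 period values infinitely often.
Step 2: Hence inf of every tail = min of the period values = min(14.34, 6.04, 10.13) = 6.04.
        liminf_n integral(f_n) = sup over m of (inf of tail from m) = 6.04.
Step 3: Similarly sup of every tail = max of the period values = 14.34.
        limsup_n integral(f_n) = 14.34.
Step 4: Fatou's lemma: integral(liminf_n f_n) <= liminf_n integral(f_n) = 6.04.
        So the integral of the pointwise liminf is at most 6.04.


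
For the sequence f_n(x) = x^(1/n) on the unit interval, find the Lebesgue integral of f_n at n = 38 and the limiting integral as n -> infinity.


At n = 38: f_38(x) = x^(1/38).
Step 1: integral(x^(1/38), 0, 1) = [x^(1/38+1) / (1/38+1)] from 0 to 1
     = 1 / (1/38 + 1) = 1 / ((38+1)/38) = 38/(38+1)
     = 38/39 = 0.974359
Step 2: As n -> infinity, f_n(x) = x^(1/n) -> 1 for x in (0,1], and f_n is increasing in n.
By MCT, lim_n integral(f_n) = integral(lim_n f_n) = integral(1, 0, 1) = 1.
Step 3: Verify convergence: 38/39 = 0.974359 -> 1


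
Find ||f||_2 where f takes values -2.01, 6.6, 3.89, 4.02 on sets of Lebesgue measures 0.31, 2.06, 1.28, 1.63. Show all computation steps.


Step 1: Compute |f_i|^2 for each value:
  |-2.01|^2 = 4.0401
  |6.6|^2 = 43.56
  |3.89|^2 = 15.1321
  |4.02|^2 = 16.1604
Step 2: Multiply by measures and sum:
  4.0401 * 0.31 = 1.252431
  43.56 * 2.06 = 89.7336
  15.1321 * 1.28 = 19.369088
  16.1604 * 1.63 = 26.341452
Sum = 1.252431 + 89.7336 + 19.369088 + 26.341452 = 136.696571
Step 3: Take the p-th root:
||f||_2 = (136.696571)^(1/2) = 11.691731


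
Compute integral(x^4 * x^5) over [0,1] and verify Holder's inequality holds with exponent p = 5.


Step 1: Exact integral of f*g = integral(x^9, 0, 1) = 1/10
     = 0.1
Step 2: Holder bound with p=5, q=1.25:
  ||f||_p = (integral x^20 dx)^(1/5) = (1/21)^(1/5) = 0.543946
  ||g||_q = (integral x^6.25 dx)^(1/1.25) = (1/7.25)^(1/1.25) = 0.204989
Step 3: Holder bound = ||f||_p * ||g||_q = 0.543946 * 0.204989 = 0.111503
Verification: 0.1 <= 0.111503 (Holder holds)


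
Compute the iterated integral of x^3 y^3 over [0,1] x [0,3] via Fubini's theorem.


By Fubini's theorem, the double integral factors as a product of single integrals:
Step 1: integral_0^1 x^3 dx = [x^4/4] from 0 to 1
     = 1^4/4 = 0.25
Step 2: integral_0^3 y^3 dy = [y^4/4] from 0 to 3
     = 3^4/4 = 20.25
Step 3: Double integral = 0.25 * 20.25 = 5.0625


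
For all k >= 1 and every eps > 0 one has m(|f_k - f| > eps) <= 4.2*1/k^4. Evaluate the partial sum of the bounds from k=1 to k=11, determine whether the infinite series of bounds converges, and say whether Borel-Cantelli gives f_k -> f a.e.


Step 1: List the terms 4.2*1/k^4 for k = 1 to 11:
  k=1: 4.2
  k=2: 0.2625
  k=3: 0.051852
  k=4: 0.016406
  k=5: 0.00672
  k=6: 0.003241
  k=7: 0.001749
  k=8: 0.001025
  k=9: 6.401463e-04
  k=10: 4.200000e-04
  k=11: 2.868657e-04
Step 2: Partial sum = 4.2 + 0.2625 + 0.051852 + 0.016406 + 0.00672 + 0.003241 + 0.001749 + 0.001025 + 6.401463e-04 + 4.200000e-04 + 2.868657e-04
     = 4.544841
Step 3: The full series sum_(k>=1) 4.2*1/k^4 converges (p-series with p = 4 > 1; a constant multiple of a convergent series converges).
Step 4: Fix eps > 0. Since sum_k m(|f_k - f| > eps) < infinity, the Borel-Cantelli lemma gives
        m(limsup_k {|f_k - f| > eps}) = 0, i.e. for a.e. x, |f_k(x) - f(x)| <= eps for all large k.
        Applying this with eps = 1/j for j = 1, 2, ... and intersecting the countably many full-measure sets,
        for a.e. x we get limsup_k |f_k(x) - f(x)| <= 1/j for every j, hence f_k -> f almost everywhere.
Conclusion: series converges; Borel-Cantelli yields f_k -> f a.e.


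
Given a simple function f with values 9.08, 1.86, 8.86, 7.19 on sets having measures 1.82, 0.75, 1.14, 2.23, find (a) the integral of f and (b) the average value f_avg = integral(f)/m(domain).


Step 1: Integral = sum(value_i * measure_i)
= 9.08*1.82 + 1.86*0.75 + 8.86*1.14 + 7.19*2.23
= 16.5256 + 1.395 + 10.1004 + 16.0337
= 44.0547
Step 2: Total measure of domain = 1.82 + 0.75 + 1.14 + 2.23 = 5.94
Step 3: Average value = 44.0547 / 5.94 = 7.416616


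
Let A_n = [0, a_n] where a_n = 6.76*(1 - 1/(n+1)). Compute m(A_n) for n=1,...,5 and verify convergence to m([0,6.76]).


By continuity of measure from below: if A_n increases to A, then m(A_n) -> m(A).
Here A = [0, 6.76], so m(A) = 6.76
Step 1: a_1 = 6.76*(1 - 1/2) = 3.38, m(A_1) = 3.38
Step 2: a_2 = 6.76*(1 - 1/3) = 4.5067, m(A_2) = 4.5067
Step 3: a_3 = 6.76*(1 - 1/4) = 5.07, m(A_3) = 5.07
Step 4: a_4 = 6.76*(1 - 1/5) = 5.408, m(A_4) = 5.408
Step 5: a_5 = 6.76*(1 - 1/6) = 5.6333, m(A_5) = 5.6333
Limit: m(A_n) -> m([0,6.76]) = 6.76


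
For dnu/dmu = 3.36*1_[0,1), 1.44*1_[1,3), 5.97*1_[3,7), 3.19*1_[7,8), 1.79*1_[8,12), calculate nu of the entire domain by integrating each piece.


Integrate each piece of the Radon-Nikodym derivative:
Step 1: integral_0^1 3.36 dx = 3.36*(1-0) = 3.36*1 = 3.36
Step 2: integral_1^3 1.44 dx = 1.44*(3-1) = 1.44*2 = 2.88
Step 3: integral_3^7 5.97 dx = 5.97*(7-3) = 5.97*4 = 23.88
Step 4: integral_7^8 3.19 dx = 3.19*(8-7) = 3.19*1 = 3.19
Step 5: integral_8^12 1.79 dx = 1.79*(12-8) = 1.79*4 = 7.16
Total: 3.36 + 2.88 + 23.88 + 3.19 + 7.16 = 40.47


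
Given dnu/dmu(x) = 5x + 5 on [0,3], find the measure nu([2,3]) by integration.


nu(A) = integral_A (dnu/dmu) dmu = integral_2^3 (5x + 5) dx
Step 1: Antiderivative F(x) = (5/2)x^2 + 5x
Step 2: F(3) = (5/2)*3^2 + 5*3 = 22.5 + 15 = 37.5
Step 3: F(2) = (5/2)*2^2 + 5*2 = 10 + 10 = 20
Step 4: nu([2,3]) = F(3) - F(2) = 37.5 - 20 = 17.5


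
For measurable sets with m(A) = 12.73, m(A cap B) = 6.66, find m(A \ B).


m(A \ B) = m(A) - m(A n B)
= 12.73 - 6.66
= 6.07


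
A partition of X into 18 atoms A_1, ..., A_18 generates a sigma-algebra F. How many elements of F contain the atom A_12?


Each element of F is a union of some subset S of the 18 atoms.
The element contains A_12 iff A_12 is in S.
So we count subsets S of {A_1,...,A_18} with A_12 in S: choose freely among the other 17 atoms.
Count = 2^(18-1) = 2^17 = 131072.


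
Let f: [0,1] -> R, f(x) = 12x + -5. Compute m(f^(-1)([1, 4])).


f^(-1)([1, 4]) = {x : 1 <= 12x + -5 <= 4}
Solving: (1 - -5)/12 <= x <= (4 - -5)/12
= [0.5, 0.75]
Intersecting with [0,1]: [0.5, 0.75]
Measure = 0.75 - 0.5 = 0.25


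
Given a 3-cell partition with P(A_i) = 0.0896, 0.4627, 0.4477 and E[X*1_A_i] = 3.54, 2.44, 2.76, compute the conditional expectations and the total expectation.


For each cell A_i: E[X|A_i] = E[X*1_A_i] / P(A_i)
Step 1: E[X|A_1] = 3.54 / 0.0896 = 39.508929
Step 2: E[X|A_2] = 2.44 / 0.4627 = 5.273395
Step 3: E[X|A_3] = 2.76 / 0.4477 = 6.164843
Verification: E[X] = sum E[X*1_A_i] = 3.54 + 2.44 + 2.76 = 8.74


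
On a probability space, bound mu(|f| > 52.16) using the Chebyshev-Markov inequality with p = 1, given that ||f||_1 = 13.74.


Chebyshev/Markov inequality: mu(|f| > eps) <= (||f||_p / eps)^p
Step 1: ||f||_1 / eps = 13.74 / 52.16 = 0.26342
Step 2: Raise to power p = 1:
  (0.26342)^1 = 0.26342
Step 3: Therefore mu(|f| > 52.16) <= 0.26342


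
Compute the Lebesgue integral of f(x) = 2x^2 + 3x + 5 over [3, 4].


The Lebesgue integral of a Riemann-integrable function agrees with the Riemann integral.
Antiderivative F(x) = (2/3)x^3 + (3/2)x^2 + 5x
F(4) = (2/3)*4^3 + (3/2)*4^2 + 5*4
     = (2/3)*64 + (3/2)*16 + 5*4
     = 42.666667 + 24 + 20
     = 86.666667
F(3) = 46.5
Integral = F(4) - F(3) = 86.666667 - 46.5 = 40.166667


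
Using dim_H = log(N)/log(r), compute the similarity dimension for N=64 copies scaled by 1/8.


For a self-similar set with N copies scaled by 1/r:
dim_H = log(N)/log(r) = log(64)/log(8)
= 4.158883/2.079442
= 2


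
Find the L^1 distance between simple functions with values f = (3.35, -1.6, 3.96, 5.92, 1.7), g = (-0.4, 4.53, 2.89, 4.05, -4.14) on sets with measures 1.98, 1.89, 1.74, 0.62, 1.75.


Step 1: Compute differences f_i - g_i:
  3.35 - -0.4 = 3.75
  -1.6 - 4.53 = -6.13
  3.96 - 2.89 = 1.07
  5.92 - 4.05 = 1.87
  1.7 - -4.14 = 5.84
Step 2: Compute |diff|^1 * measure for each set:
  |3.75|^1 * 1.98 = 3.75 * 1.98 = 7.425
  |-6.13|^1 * 1.89 = 6.13 * 1.89 = 11.5857
  |1.07|^1 * 1.74 = 1.07 * 1.74 = 1.8618
  |1.87|^1 * 0.62 = 1.87 * 0.62 = 1.1594
  |5.84|^1 * 1.75 = 5.84 * 1.75 = 10.22
Step 3: Sum = 32.2519
Step 4: ||f-g||_1 = (32.2519)^(1/1) = 32.2519


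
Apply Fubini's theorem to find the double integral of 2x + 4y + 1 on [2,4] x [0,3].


By Fubini, integrate in x first, then y.
Step 1: Fix y, integrate over x in [2,4]:
  integral(2x + 4y + 1, x=2..4)
  = 2*(4^2 - 2^2)/2 + (4y + 1)*(4 - 2)
  = 12 + (4y + 1)*2
  = 12 + 8y + 2
  = 14 + 8y
Step 2: Integrate over y in [0,3]:
  integral(14 + 8y, y=0..3)
  = 14*3 + 8*(3^2 - 0^2)/2
  = 42 + 36
  = 78


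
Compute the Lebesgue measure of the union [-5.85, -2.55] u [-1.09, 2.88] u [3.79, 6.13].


For pairwise disjoint intervals, m(union) = sum of lengths.
= (-2.55 - -5.85) + (2.88 - -1.09) + (6.13 - 3.79)
= 3.3 + 3.97 + 2.34
= 9.61


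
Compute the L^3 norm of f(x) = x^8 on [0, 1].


Step 1: ||f||_3 = (integral_0^1 |x^8|^3 dx)^(1/3)
     = (integral_0^1 x^24 dx)^(1/3)
Step 2: integral_0^1 x^24 dx = [x^25/(25)] from 0 to 1 = 1^25/25
     = 1/25 = 0.04
Step 3: ||f||_3 = (0.04)^(1/3) = 0.341995


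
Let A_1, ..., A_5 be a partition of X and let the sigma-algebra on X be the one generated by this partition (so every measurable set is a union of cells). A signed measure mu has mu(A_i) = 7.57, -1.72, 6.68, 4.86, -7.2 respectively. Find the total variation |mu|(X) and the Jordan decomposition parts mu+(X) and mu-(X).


Step 1: Every measurable set is a union of atoms (the cells / points), so a Hahn decomposition is
  obtained by grouping atoms by sign: P = union of atoms with mu > 0, N = union of the remaining atoms.
  Atoms in P (indices): 1, 3, 4;  atoms in N (indices): 2, 5
  Positive values: 7.57, 6.68, 4.86
  Negative values: -1.72, -7.2
Step 2: mu+(X) = mu(P) = sum of positive atom values = 19.11
Step 3: mu-(X) = -mu(N) = sum of |negative atom values| = 8.92
Step 4: |mu|(X) = mu+(X) + mu-(X) = 19.11 + 8.92 = 28.03


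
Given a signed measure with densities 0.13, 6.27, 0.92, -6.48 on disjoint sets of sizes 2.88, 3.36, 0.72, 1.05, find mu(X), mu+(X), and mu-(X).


Step 1: Compute signed measure on each set:
  Set 1: 0.13 * 2.88 = 0.3744
  Set 2: 6.27 * 3.36 = 21.0672
  Set 3: 0.92 * 0.72 = 0.6624
  Set 4: -6.48 * 1.05 = -6.804
Step 2: Total signed measure = (0.3744) + (21.0672) + (0.6624) + (-6.804)
     = 15.3
Step 3: Positive part mu+(X) = sum of positive contributions = 22.104
Step 4: Negative part mu-(X) = |sum of negative contributions| = 6.804


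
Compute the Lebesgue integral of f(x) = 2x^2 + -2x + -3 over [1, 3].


The Lebesgue integral of a Riemann-integrable function agrees with the Riemann integral.
Antiderivative F(x) = (2/3)x^3 + (-2/2)x^2 + -3x
F(3) = (2/3)*3^3 + (-2/2)*3^2 + -3*3
     = (2/3)*27 + (-2/2)*9 + -3*3
     = 18 + -9 + -9
     = 0.0
F(1) = -3.333333
Integral = F(3) - F(1) = 0.0 - -3.333333 = 3.333333


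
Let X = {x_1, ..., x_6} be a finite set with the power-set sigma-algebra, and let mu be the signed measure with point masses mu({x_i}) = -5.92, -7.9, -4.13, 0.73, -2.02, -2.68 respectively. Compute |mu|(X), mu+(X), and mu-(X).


Step 1: Every measurable set is a union of atoms (the cells / points), so a Hahn decomposition is
  obtained by grouping atoms by sign: P = union of atoms with mu > 0, N = union of the remaining atoms.
  Atoms in P (indices): 4;  atoms in N (indices): 1, 2, 3, 5, 6
  Positive values: 0.73
  Negative values: -5.92, -7.9, -4.13, -2.02, -2.68
Step 2: mu+(X) = mu(P) = sum of positive atom values = 0.73
Step 3: mu-(X) = -mu(N) = sum of |negative atom values| = 22.65
Step 4: |mu|(X) = mu+(X) + mu-(X) = 0.73 + 22.65 = 23.38


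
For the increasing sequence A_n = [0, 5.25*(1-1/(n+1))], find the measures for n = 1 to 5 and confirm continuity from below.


By continuity of measure from below: if A_n increases to A, then m(A_n) -> m(A).
Here A = [0, 5.25], so m(A) = 5.25
Step 1: a_1 = 5.25*(1 - 1/2) = 2.625, m(A_1) = 2.625
Step 2: a_2 = 5.25*(1 - 1/3) = 3.5, m(A_2) = 3.5
Step 3: a_3 = 5.25*(1 - 1/4) = 3.9375, m(A_3) = 3.9375
Step 4: a_4 = 5.25*(1 - 1/5) = 4.2, m(A_4) = 4.2
Step 5: a_5 = 5.25*(1 - 1/6) = 4.375, m(A_5) = 4.375
Limit: m(A_n) -> m([0,5.25]) = 5.25


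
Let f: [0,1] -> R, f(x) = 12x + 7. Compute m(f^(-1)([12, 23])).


f^(-1)([12, 23]) = {x : 12 <= 12x + 7 <= 23}
Solving: (12 - 7)/12 <= x <= (23 - 7)/12
= [0.416667, 1.333333]
Intersecting with [0,1]: [0.416667, 1]
Measure = 1 - 0.416667 = 0.583333


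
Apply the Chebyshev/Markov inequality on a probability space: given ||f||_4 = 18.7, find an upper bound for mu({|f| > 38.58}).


Chebyshev/Markov inequality: mu(|f| > eps) <= (||f||_p / eps)^p
Step 1: ||f||_4 / eps = 18.7 / 38.58 = 0.484707
Step 2: Raise to power p = 4:
  (0.484707)^4 = 0.055197
Step 3: Therefore mu(|f| > 38.58) <= 0.055197


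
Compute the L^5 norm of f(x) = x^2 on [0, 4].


Step 1: ||f||_5 = (integral_0^4 |x^2|^5 dx)^(1/5)
     = (integral_0^4 x^10 dx)^(1/5)
Step 2: integral_0^4 x^10 dx = [x^11/(11)] from 0 to 4 = 4^11/11
     = 4194304/11 = 381300.363636
Step 3: ||f||_5 = (381300.363636)^(1/5) = 13.069334


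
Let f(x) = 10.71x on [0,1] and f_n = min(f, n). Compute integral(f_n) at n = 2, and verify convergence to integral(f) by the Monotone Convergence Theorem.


f(x) = 10.71x on [0,1]; f_n(x) = min(10.71x, n). At n = 2:
Step 1: f(x) reaches 2 at x = 2/10.71 = 0.186741
Step 2: integral(f_2) = integral(10.71x, 0, 0.186741) + integral(2, 0.186741, 1)
       = 10.71*0.186741^2/2 + 2*(1 - 0.186741)
       = 0.186741 + 1.626517
       = 1.813259
Step 3: As n -> infinity, f_n increases to f, so by MCT integral(f_n) -> integral(f) = 10.71/2 = 5.355.
Convergence: integral(f_2) = 1.813259 -> 5.355 as n -> infinity


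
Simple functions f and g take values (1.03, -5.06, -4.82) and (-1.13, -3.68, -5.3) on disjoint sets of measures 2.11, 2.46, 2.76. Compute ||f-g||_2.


Step 1: Compute differences f_i - g_i:
  1.03 - -1.13 = 2.16
  -5.06 - -3.68 = -1.38
  -4.82 - -5.3 = 0.48
Step 2: Compute |diff|^2 * measure for each set:
  |2.16|^2 * 2.11 = 4.6656 * 2.11 = 9.844416
  |-1.38|^2 * 2.46 = 1.9044 * 2.46 = 4.684824
  |0.48|^2 * 2.76 = 0.2304 * 2.76 = 0.635904
Step 3: Sum = 15.165144
Step 4: ||f-g||_2 = (15.165144)^(1/2) = 3.894245


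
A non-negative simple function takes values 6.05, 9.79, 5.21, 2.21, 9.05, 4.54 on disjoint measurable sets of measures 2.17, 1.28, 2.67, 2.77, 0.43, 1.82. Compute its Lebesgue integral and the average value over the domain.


Step 1: Integral = sum(value_i * measure_i)
= 6.05*2.17 + 9.79*1.28 + 5.21*2.67 + 2.21*2.77 + 9.05*0.43 + 4.54*1.82
= 13.1285 + 12.5312 + 13.9107 + 6.1217 + 3.8915 + 8.2628
= 57.8464
Step 2: Total measure of domain = 2.17 + 1.28 + 2.67 + 2.77 + 0.43 + 1.82 = 11.14
Step 3: Average value = 57.8464 / 11.14 = 5.192675


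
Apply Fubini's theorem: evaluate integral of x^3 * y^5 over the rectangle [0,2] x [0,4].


By Fubini's theorem, the double integral factors as a product of single integrals:
Step 1: integral_0^2 x^3 dx = [x^4/4] from 0 to 2
     = 2^4/4 = 4
Step 2: integral_0^4 y^5 dy = [y^6/6] from 0 to 4
     = 4^6/6 = 682.666667
Step 3: Double integral = 4 * 682.666667 = 2730.666667


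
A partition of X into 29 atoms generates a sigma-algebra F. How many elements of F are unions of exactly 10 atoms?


Each element of F is a union of some subset of the 29 atoms.
Elements that are unions of exactly 10 atoms correspond to 10-element subsets of the 29 atoms.
Count = C(29, 10) = 29! / (10! * 19!) = 20030010.


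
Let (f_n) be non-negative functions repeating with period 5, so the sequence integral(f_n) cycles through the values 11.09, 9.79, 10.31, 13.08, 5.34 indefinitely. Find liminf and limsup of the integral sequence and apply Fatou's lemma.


The sequence (integral(f_n)) is periodic with period 5, repeating the values 11.09, 9.79, 10.31, 13.08, 5.34 indefinitely.
Step 1: For a periodic sequence, every tail (a_m, a_(m+1), ...) contains all 5 period values infinitely often.
Step 2: Hence inf of every tail = min of the period values = min(11.09, 9.79, 10.31, 13.08, 5.34) = 5.34.
        liminf_n integral(f_n) = sup over m of (inf of tail from m) = 5.34.
Step 3: Similarly sup of every tail = max of the period values = 13.08.
        limsup_n integral(f_n) = 13.08.
Step 4: Fatou's lemma: integral(liminf_n f_n) <= liminf_n integral(f_n) = 5.34.
        So the integral of the pointwise liminf is at most 5.34.


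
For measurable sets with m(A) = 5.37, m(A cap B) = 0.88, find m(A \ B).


m(A \ B) = m(A) - m(A n B)
= 5.37 - 0.88
= 4.49


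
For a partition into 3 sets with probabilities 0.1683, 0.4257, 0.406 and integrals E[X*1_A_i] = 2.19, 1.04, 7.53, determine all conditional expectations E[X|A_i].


For each cell A_i: E[X|A_i] = E[X*1_A_i] / P(A_i)
Step 1: E[X|A_1] = 2.19 / 0.1683 = 13.012478
Step 2: E[X|A_2] = 1.04 / 0.4257 = 2.443035
Step 3: E[X|A_3] = 7.53 / 0.406 = 18.546798
Verification: E[X] = sum E[X*1_A_i] = 2.19 + 1.04 + 7.53 = 10.76


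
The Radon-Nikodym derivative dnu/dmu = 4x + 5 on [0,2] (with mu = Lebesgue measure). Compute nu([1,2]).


nu(A) = integral_A (dnu/dmu) dmu = integral_1^2 (4x + 5) dx
Step 1: Antiderivative F(x) = (4/2)x^2 + 5x
Step 2: F(2) = (4/2)*2^2 + 5*2 = 8 + 10 = 18
Step 3: F(1) = (4/2)*1^2 + 5*1 = 2 + 5 = 7
Step 4: nu([1,2]) = F(2) - F(1) = 18 - 7 = 11


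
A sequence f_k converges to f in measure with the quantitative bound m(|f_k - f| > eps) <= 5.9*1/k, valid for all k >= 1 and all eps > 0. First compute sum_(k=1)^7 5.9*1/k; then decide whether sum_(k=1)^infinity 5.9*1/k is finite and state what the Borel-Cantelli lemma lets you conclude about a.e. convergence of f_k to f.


Step 1: List the terms 5.9*1/k for k = 1 to 7:
  k=1: 5.9
  k=2: 2.95
  k=3: 1.966667
  k=4: 1.475
  k=5: 1.18
  k=6: 0.983333
  k=7: 0.842857
Step 2: Partial sum = 5.9 + 2.95 + 1.966667 + 1.475 + 1.18 + 0.983333 + 0.842857
     = 15.297857
Step 3: The full series sum_(k>=1) 5.9*1/k diverges (harmonic series, p = 1; a nonzero constant multiple of a divergent series diverges).
Step 4: The (first) Borel-Cantelli lemma requires a summable sequence of measures, so it does not apply here;
        from this bound alone no conclusion about a.e. convergence can be drawn (convergence in measure still
        gives an a.e.-convergent subsequence, but not a.e. convergence of the whole sequence).
Conclusion: series diverges; Borel-Cantelli is inconclusive about a.e. convergence of f_k.


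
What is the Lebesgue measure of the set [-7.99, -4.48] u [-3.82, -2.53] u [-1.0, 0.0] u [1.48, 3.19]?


For pairwise disjoint intervals, m(union) = sum of lengths.
= (-4.48 - -7.99) + (-2.53 - -3.82) + (0.0 - -1.0) + (3.19 - 1.48)
= 3.51 + 1.29 + 1 + 1.71
= 7.51


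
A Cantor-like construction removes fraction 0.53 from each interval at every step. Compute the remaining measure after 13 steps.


Step 1: At each step, fraction remaining = 1 - 0.53 = 0.47
Step 2: After 13 steps, measure = (0.47)^13
Result = 5.461000e-05


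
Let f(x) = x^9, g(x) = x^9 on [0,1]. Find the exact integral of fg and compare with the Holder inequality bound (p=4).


Step 1: Exact integral of f*g = integral(x^18, 0, 1) = 1/19
     = 0.052632
Step 2: Holder bound with p=4, q=1.333333:
  ||f||_p = (integral x^36 dx)^(1/4) = (1/37)^(1/4) = 0.405461
  ||g||_q = (integral x^12 dx)^(1/1.333333) = (1/13)^(1/1.333333) = 0.146064
Step 3: Holder bound = ||f||_p * ||g||_q = 0.405461 * 0.146064 = 0.059223
Verification: 0.052632 <= 0.059223 (Holder holds)


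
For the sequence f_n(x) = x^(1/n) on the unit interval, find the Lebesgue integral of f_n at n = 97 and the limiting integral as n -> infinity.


At n = 97: f_97(x) = x^(1/97).
Step 1: integral(x^(1/97), 0, 1) = [x^(1/97+1) / (1/97+1)] from 0 to 1
     = 1 / (1/97 + 1) = 1 / ((97+1)/97) = 97/(97+1)
     = 97/98 = 0.989796
Step 2: As n -> infinity, f_n(x) = x^(1/n) -> 1 for x in (0,1], and f_n is increasing in n.
By MCT, lim_n integral(f_n) = integral(lim_n f_n) = integral(1, 0, 1) = 1.
Step 3: Verify convergence: 97/98 = 0.989796 -> 1


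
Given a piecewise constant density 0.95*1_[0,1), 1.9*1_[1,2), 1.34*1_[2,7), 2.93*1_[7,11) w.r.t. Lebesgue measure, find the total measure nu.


Integrate each piece of the Radon-Nikodym derivative:
Step 1: integral_0^1 0.95 dx = 0.95*(1-0) = 0.95*1 = 0.95
Step 2: integral_1^2 1.9 dx = 1.9*(2-1) = 1.9*1 = 1.9
Step 3: integral_2^7 1.34 dx = 1.34*(7-2) = 1.34*5 = 6.7
Step 4: integral_7^11 2.93 dx = 2.93*(11-7) = 2.93*4 = 11.72
Total: 0.95 + 1.9 + 6.7 + 11.72 = 21.27


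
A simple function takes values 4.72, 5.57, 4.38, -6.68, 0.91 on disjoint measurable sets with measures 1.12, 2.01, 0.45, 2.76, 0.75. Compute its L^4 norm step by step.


Step 1: Compute |f_i|^4 for each value:
  |4.72|^4 = 496.327107
  |5.57|^4 = 962.54442
  |4.38|^4 = 368.041203
  |-6.68|^4 = 1991.158582
  |0.91|^4 = 0.68575
Step 2: Multiply by measures and sum:
  496.327107 * 1.12 = 555.886359
  962.54442 * 2.01 = 1934.714284
  368.041203 * 0.45 = 165.618542
  1991.158582 * 2.76 = 5495.597686
  0.68575 * 0.75 = 0.514312
Sum = 555.886359 + 1934.714284 + 165.618542 + 5495.597686 + 0.514312 = 8152.331183
Step 3: Take the p-th root:
||f||_4 = (8152.331183)^(1/4) = 9.502119


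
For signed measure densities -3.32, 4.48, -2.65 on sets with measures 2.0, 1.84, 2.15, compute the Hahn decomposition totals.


Step 1: Compute signed measure on each set:
  Set 1: -3.32 * 2.0 = -6.64
  Set 2: 4.48 * 1.84 = 8.2432
  Set 3: -2.65 * 2.15 = -5.6975
Step 2: Total signed measure = (-6.64) + (8.2432) + (-5.6975)
     = -4.0943
Step 3: Positive part mu+(X) = sum of positive contributions = 8.2432
Step 4: Negative part mu-(X) = |sum of negative contributions| = 12.3375


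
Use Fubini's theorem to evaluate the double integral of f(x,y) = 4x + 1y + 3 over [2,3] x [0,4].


By Fubini, integrate in x first, then y.
Step 1: Fix y, integrate over x in [2,3]:
  integral(4x + 1y + 3, x=2..3)
  = 4*(3^2 - 2^2)/2 + (1y + 3)*(3 - 2)
  = 10 + (1y + 3)*1
  = 10 + 1y + 3
  = 13 + 1y
Step 2: Integrate over y in [0,4]:
  integral(13 + 1y, y=0..4)
  = 13*4 + 1*(4^2 - 0^2)/2
  = 52 + 8
  = 60


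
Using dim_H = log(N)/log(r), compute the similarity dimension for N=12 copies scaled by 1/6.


For a self-similar set with N copies scaled by 1/r:
dim_H = log(N)/log(r) = log(12)/log(6)
= 2.484907/1.791759
= 1.386853


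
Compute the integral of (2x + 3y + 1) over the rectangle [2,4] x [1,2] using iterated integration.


By Fubini, integrate in x first, then y.
Step 1: Fix y, integrate over x in [2,4]:
  integral(2x + 3y + 1, x=2..4)
  = 2*(4^2 - 2^2)/2 + (3y + 1)*(4 - 2)
  = 12 + (3y + 1)*2
  = 12 + 6y + 2
  = 14 + 6y
Step 2: Integrate over y in [1,2]:
  integral(14 + 6y, y=1..2)
  = 14*1 + 6*(2^2 - 1^2)/2
  = 14 + 9
  = 23


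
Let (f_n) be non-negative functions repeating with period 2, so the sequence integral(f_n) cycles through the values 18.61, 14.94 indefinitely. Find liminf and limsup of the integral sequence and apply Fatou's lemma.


The sequence (integral(f_n)) is periodic with period 2, repeating the values 18.61, 14.94 indefinitely.
Step 1: For a periodic sequence, every tail (a_m, a_(m+1), ...) contains all 2 period values infinitely often.
Step 2: Hence inf of every tail = min of the period values = min(18.61, 14.94) = 14.94.
        liminf_n integral(f_n) = sup over m of (inf of tail from m) = 14.94.
Step 3: Similarly sup of every tail = max of the period values = 18.61.
        limsup_n integral(f_n) = 18.61.
Step 4: Fatou's lemma: integral(liminf_n f_n) <= liminf_n integral(f_n) = 14.94.
        So the integral of the pointwise liminf is at most 14.94.


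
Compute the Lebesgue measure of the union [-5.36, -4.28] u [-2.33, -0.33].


For pairwise disjoint intervals, m(union) = sum of lengths.
= (-4.28 - -5.36) + (-0.33 - -2.33)
= 1.08 + 2
= 3.08


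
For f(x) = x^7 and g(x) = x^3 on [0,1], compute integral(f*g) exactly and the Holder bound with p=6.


Step 1: Exact integral of f*g = integral(x^10, 0, 1) = 1/11
     = 0.090909
Step 2: Holder bound with p=6, q=1.2:
  ||f||_p = (integral x^42 dx)^(1/6) = (1/43)^(1/6) = 0.534263
  ||g||_q = (integral x^3.6 dx)^(1/1.2) = (1/4.6)^(1/1.2) = 0.280351
Step 3: Holder bound = ||f||_p * ||g||_q = 0.534263 * 0.280351 = 0.149781
Verification: 0.090909 <= 0.149781 (Holder holds)


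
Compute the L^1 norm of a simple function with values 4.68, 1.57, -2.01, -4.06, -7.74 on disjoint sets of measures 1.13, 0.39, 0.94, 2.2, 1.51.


Step 1: Compute |f_i|^1 for each value:
  |4.68|^1 = 4.68
  |1.57|^1 = 1.57
  |-2.01|^1 = 2.01
  |-4.06|^1 = 4.06
  |-7.74|^1 = 7.74
Step 2: Multiply by measures and sum:
  4.68 * 1.13 = 5.2884
  1.57 * 0.39 = 0.6123
  2.01 * 0.94 = 1.8894
  4.06 * 2.2 = 8.932
  7.74 * 1.51 = 11.6874
Sum = 5.2884 + 0.6123 + 1.8894 + 8.932 + 11.6874 = 28.4095
Step 3: Take the p-th root:
||f||_1 = (28.4095)^(1/1) = 28.4095
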